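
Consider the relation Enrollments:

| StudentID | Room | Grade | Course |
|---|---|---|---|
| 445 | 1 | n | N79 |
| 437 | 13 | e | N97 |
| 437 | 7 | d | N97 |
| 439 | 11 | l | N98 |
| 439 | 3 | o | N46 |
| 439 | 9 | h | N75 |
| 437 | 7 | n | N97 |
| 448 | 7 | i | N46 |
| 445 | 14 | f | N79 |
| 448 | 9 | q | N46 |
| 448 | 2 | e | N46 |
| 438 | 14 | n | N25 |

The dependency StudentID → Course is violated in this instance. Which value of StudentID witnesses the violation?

StudentID=445: 2 rows → Course = N79, N79 ✓
StudentID=437: 3 rows → Course = N97, N97, N97 ✓
StudentID=439: 3 rows → Course takes values {N98, N46, N75} — violation
StudentID=448: 3 rows → Course = N46, N46, N46 ✓
StudentID=438: 1 row → Course = N25 ✓
The only StudentID value with inconsistent Course is StudentID=439.

439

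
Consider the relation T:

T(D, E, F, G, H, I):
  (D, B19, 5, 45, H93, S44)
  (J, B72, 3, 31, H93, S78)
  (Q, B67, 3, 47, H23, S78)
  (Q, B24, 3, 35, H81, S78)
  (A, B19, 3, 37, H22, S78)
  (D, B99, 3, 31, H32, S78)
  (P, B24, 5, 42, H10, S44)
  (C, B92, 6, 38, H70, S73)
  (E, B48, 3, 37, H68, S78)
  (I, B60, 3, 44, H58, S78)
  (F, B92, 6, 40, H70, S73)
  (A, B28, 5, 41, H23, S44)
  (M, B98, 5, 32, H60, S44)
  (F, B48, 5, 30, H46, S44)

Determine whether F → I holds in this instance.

F=5: 5 rows → I = S44, S44, S44, S44, S44 ✓
F=3: 7 rows → I = S78, S78, S78, S78, S78, S78, S78 ✓
F=6: 2 rows → I = S73, S73 ✓
Every F value is associated with a single I value, so F → I holds.

Yes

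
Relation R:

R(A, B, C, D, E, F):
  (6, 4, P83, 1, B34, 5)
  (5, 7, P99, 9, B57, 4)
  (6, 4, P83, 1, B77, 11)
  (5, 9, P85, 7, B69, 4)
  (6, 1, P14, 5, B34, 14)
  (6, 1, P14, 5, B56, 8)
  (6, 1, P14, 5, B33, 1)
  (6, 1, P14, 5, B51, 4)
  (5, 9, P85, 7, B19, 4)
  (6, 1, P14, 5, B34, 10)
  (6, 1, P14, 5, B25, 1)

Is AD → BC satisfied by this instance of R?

(A=6, D=1): 2 rows → {B,C} = (4, P83), (4, P83) ✓
(A=5, D=9): 1 row → {B,C} = (7, P99) ✓
(A=5, D=7): 2 rows → {B,C} = (9, P85), (9, P85) ✓
(A=6, D=5): 6 rows → {B,C} = (1, P14), (1, P14), (1, P14), (1, P14), (1, P14), (1, P14) ✓
Every AD value is associated with a single BC value, so AD → BC holds.

Yes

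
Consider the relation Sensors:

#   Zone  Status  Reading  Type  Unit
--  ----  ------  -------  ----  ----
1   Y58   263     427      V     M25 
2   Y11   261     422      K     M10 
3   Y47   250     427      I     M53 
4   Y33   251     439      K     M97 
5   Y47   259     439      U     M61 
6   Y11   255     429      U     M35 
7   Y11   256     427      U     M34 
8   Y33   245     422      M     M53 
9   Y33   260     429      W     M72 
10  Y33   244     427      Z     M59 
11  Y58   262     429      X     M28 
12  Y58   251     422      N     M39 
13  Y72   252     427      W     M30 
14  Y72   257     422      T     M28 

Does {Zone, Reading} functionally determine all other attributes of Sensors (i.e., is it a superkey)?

Yes

All 14 rows have distinct {Zone, Reading} values, so {Zone, Reading} → (all attributes) holds and {Zone, Reading} is a superkey.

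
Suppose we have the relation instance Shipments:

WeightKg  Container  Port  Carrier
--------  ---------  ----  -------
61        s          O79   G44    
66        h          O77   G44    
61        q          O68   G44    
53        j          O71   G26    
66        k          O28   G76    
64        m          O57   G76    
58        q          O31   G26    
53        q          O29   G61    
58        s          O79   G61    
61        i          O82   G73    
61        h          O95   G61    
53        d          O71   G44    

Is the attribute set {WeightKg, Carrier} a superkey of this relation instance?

Two distinct rows share (WeightKg=61, Carrier=G44), so {WeightKg, Carrier} does not determine every attribute — not a superkey.

No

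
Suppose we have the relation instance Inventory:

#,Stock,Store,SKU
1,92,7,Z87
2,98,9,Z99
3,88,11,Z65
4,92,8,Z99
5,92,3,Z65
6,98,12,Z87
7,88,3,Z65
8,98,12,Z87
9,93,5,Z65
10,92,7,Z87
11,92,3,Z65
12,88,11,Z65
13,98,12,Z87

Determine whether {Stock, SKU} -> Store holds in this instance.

No

(Stock=92, SKU=Z87): rows 1, 10 → Store = 7, 7 ✓
(Stock=98, SKU=Z99): row 2 → Store = 9 ✓
(Stock=88, SKU=Z65): rows 3, 7, 12 → Store takes values {11, 3} — violation
(Stock=92, SKU=Z99): row 4 → Store = 8 ✓
(Stock=92, SKU=Z65): rows 5, 11 → Store = 3, 3 ✓
(Stock=98, SKU=Z87): rows 6, 8, 13 → Store = 12, 12, 12 ✓
(Stock=93, SKU=Z65): row 9 → Store = 5 ✓
Two rows agree on {Stock, SKU} but differ on Store, so {Stock, SKU} -> Store does not hold.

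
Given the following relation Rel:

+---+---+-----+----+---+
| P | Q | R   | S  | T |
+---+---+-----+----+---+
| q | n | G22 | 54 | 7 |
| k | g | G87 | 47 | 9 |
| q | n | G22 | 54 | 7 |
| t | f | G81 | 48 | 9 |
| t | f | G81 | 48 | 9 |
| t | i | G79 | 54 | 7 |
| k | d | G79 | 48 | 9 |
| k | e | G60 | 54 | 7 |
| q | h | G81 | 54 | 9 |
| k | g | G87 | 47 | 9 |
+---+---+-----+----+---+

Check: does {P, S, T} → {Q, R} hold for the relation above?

(P=q, S=54, T=7): 2 rows → {Q,R} = (n, G22), (n, G22) ✓
(P=k, S=47, T=9): 2 rows → {Q,R} = (g, G87), (g, G87) ✓
(P=t, S=48, T=9): 2 rows → {Q,R} = (f, G81), (f, G81) ✓
(P=t, S=54, T=7): 1 row → {Q,R} = (i, G79) ✓
(P=k, S=48, T=9): 1 row → {Q,R} = (d, G79) ✓
(P=k, S=54, T=7): 1 row → {Q,R} = (e, G60) ✓
(P=q, S=54, T=9): 1 row → {Q,R} = (h, G81) ✓
Every {P, S, T} value is associated with a single {Q, R} value, so {P, S, T} → {Q, R} holds.

Yes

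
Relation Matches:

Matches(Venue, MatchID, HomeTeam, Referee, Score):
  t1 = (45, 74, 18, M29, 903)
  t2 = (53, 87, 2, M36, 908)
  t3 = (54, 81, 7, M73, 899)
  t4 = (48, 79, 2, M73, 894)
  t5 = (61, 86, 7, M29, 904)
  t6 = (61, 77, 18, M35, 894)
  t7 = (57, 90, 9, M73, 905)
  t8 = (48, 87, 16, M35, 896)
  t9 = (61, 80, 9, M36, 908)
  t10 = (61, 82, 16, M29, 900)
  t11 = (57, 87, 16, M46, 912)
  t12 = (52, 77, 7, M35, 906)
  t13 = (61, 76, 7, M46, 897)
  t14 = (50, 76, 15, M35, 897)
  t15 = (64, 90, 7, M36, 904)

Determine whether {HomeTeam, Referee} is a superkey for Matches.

All 15 rows have distinct {HomeTeam, Referee} values, so {HomeTeam, Referee} → (all attributes) holds and {HomeTeam, Referee} is a superkey.

Yes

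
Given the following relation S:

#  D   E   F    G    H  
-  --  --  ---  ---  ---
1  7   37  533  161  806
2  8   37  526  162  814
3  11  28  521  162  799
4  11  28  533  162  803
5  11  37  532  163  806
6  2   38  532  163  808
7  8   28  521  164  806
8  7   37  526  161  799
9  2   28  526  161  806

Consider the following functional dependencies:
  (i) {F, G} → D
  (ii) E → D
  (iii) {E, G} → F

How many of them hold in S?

(i) {F, G} → D: (F=532, G=163): rows 5, 6 → D takes values {11, 2} — violation; (F=526, G=161): rows 8, 9 → D takes values {7, 2} — violation — fails.
(ii) E → D: E=37: rows 1, 2, 5, 8 → D takes values {7, 8, 11} — violation; E=28: rows 3, 4, 7, 9 → D takes values {11, 8, 2} — violation — fails.
(iii) {E, G} → F: (E=37, G=161): rows 1, 8 → F takes values {533, 526} — violation; (E=28, G=162): rows 3, 4 → F takes values {521, 533} — violation — fails.
None of the 3 dependencies hold.

0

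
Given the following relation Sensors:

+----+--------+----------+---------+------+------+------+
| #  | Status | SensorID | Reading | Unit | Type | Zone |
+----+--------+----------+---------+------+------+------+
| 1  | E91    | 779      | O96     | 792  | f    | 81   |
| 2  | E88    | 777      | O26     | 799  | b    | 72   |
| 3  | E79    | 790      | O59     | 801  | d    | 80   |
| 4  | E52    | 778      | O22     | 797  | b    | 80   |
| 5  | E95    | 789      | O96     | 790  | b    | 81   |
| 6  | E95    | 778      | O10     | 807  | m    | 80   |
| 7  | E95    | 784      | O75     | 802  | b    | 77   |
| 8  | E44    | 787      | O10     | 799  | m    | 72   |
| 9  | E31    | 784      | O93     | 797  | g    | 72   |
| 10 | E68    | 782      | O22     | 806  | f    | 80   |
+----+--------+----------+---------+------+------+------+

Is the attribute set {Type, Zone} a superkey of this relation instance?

All 10 rows have distinct {Type, Zone} values, so {Type, Zone} → (all attributes) holds and {Type, Zone} is a superkey.

Yes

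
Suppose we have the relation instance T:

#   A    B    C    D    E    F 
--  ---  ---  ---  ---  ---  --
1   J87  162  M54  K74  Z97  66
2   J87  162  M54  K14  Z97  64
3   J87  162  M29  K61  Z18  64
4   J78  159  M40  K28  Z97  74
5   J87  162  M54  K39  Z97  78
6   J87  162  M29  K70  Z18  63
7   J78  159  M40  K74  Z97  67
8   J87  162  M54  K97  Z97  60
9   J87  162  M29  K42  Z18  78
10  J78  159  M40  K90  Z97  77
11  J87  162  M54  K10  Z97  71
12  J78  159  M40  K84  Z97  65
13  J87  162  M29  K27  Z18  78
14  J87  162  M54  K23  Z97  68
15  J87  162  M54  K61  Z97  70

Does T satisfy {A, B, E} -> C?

(A=J87, B=162, E=Z97): rows 1, 2, 5, 8, 11, 14, 15 → C = M54, M54, M54, M54, M54, M54, M54 ✓
(A=J87, B=162, E=Z18): rows 3, 6, 9, 13 → C = M29, M29, M29, M29 ✓
(A=J78, B=159, E=Z97): rows 4, 7, 10, 12 → C = M40, M40, M40, M40 ✓
Every {A, B, E} value is associated with a single C value, so {A, B, E} -> C holds.

Yes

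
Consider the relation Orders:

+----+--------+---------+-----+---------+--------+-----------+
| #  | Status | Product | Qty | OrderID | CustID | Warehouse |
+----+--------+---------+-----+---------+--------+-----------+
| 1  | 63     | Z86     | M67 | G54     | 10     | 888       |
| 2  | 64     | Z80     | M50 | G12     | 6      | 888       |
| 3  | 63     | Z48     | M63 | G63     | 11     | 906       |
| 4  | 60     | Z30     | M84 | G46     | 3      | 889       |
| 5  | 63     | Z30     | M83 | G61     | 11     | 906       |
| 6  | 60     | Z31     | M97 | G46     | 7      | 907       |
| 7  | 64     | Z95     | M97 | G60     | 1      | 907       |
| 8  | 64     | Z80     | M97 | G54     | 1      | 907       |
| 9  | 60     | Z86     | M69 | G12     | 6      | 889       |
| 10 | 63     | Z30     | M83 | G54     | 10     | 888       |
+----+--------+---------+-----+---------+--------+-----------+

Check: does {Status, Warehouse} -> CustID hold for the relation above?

No

(Status=63, Warehouse=888): rows 1, 10 → CustID = 10, 10 ✓
(Status=64, Warehouse=888): row 2 → CustID = 6 ✓
(Status=63, Warehouse=906): rows 3, 5 → CustID = 11, 11 ✓
(Status=60, Warehouse=889): rows 4, 9 → CustID takes values {3, 6} — violation
(Status=60, Warehouse=907): row 6 → CustID = 7 ✓
(Status=64, Warehouse=907): rows 7, 8 → CustID = 1, 1 ✓
Two rows agree on {Status, Warehouse} but differ on CustID, so {Status, Warehouse} -> CustID does not hold.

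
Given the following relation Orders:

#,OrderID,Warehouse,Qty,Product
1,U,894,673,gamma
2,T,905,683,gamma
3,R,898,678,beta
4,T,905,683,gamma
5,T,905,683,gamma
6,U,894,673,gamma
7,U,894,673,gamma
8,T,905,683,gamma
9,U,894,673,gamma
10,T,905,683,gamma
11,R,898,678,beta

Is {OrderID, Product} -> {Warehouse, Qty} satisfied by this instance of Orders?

Yes

(OrderID=U, Product=gamma): rows 1, 6, 7, 9 → {Warehouse,Qty} = (894, 673), (894, 673), (894, 673), (894, 673) ✓
(OrderID=T, Product=gamma): rows 2, 4, 5, 8, 10 → {Warehouse,Qty} = (905, 683), (905, 683), (905, 683), (905, 683), (905, 683) ✓
(OrderID=R, Product=beta): rows 3, 11 → {Warehouse,Qty} = (898, 678), (898, 678) ✓
Every {OrderID, Product} value is associated with a single {Warehouse, Qty} value, so {OrderID, Product} -> {Warehouse, Qty} holds.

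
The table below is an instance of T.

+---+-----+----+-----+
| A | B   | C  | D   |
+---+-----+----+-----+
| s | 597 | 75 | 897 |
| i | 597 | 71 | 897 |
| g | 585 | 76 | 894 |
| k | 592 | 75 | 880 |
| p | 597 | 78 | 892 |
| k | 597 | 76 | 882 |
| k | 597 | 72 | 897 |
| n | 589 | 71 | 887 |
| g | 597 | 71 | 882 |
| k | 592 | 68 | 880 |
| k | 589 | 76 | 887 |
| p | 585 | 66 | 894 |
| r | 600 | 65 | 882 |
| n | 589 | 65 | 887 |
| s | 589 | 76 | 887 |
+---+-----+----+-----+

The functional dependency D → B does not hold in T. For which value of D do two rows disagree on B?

D=897: 3 rows → B = 597, 597, 597 ✓
D=894: 2 rows → B = 585, 585 ✓
D=880: 2 rows → B = 592, 592 ✓
D=892: 1 row → B = 597 ✓
D=882: 3 rows → B takes values {597, 600} — violation
D=887: 4 rows → B = 589, 589, 589, 589 ✓
The only D value with inconsistent B is D=882.

882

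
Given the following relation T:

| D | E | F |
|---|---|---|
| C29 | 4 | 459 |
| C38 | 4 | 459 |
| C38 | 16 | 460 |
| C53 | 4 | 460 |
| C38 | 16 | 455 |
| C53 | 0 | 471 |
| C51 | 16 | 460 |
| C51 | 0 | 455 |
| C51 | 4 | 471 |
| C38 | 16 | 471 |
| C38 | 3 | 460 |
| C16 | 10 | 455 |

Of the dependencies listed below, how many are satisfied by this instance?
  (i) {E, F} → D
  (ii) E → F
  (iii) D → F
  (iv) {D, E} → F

(i) {E, F} → D: (E=4, F=459): 2 rows → D takes values {C29, C38} — violation; (E=16, F=460): 2 rows → D takes values {C38, C51} — violation — fails.
(ii) E → F: E=4: 4 rows → F takes values {459, 460, 471} — violation; E=16: 4 rows → F takes values {460, 455, 471} — violation; E=0: 2 rows → F takes values {471, 455} — violation — fails.
(iii) D → F: D=C38: 5 rows → F takes values {459, 460, 455, 471} — violation; D=C53: 2 rows → F takes values {460, 471} — violation; D=C51: 3 rows → F takes values {460, 455, 471} — violation — fails.
(iv) {D, E} → F: (D=C38, E=16): 3 rows → F takes values {460, 455, 471} — violation — fails.
None of the 4 dependencies hold.

0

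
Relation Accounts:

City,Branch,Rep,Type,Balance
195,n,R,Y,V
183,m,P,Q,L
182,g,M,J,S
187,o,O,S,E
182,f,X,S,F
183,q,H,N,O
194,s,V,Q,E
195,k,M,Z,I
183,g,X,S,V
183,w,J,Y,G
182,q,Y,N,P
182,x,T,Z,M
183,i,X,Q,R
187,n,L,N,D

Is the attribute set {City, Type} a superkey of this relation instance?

No

Two distinct rows share (City=183, Type=Q), so {City, Type} does not determine every attribute — not a superkey.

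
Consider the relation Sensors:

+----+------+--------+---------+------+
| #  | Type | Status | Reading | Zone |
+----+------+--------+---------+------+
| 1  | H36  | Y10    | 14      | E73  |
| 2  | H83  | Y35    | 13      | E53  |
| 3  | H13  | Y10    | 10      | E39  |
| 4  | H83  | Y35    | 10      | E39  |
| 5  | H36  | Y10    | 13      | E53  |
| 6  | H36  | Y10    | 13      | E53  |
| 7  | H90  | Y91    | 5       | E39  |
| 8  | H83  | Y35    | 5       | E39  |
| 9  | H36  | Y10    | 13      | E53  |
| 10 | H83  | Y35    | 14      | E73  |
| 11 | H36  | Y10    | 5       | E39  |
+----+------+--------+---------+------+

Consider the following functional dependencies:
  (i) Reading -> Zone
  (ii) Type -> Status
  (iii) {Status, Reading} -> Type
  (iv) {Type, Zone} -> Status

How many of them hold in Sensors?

(i) Reading -> Zone: every LHS value maps to a single RHS value — holds.
(ii) Type -> Status: every LHS value maps to a single RHS value — holds.
(iii) {Status, Reading} -> Type: every LHS value maps to a single RHS value — holds.
(iv) {Type, Zone} -> Status: every LHS value maps to a single RHS value — holds.
4 of the 4 dependencies hold.

4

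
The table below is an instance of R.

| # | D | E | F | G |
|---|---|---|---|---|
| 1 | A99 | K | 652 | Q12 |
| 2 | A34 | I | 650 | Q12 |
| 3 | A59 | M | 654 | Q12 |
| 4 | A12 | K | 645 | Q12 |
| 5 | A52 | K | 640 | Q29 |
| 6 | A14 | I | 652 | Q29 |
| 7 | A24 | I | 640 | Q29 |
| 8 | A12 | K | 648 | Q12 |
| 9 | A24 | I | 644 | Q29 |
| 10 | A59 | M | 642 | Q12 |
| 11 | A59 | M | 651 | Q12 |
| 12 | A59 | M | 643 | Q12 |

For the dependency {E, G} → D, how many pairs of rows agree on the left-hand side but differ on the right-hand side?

(E=K, G=Q12): violating pairs (1,4), (1,8) — 2 pairs.
(E=M, G=Q12): all 4 rows agree on D — 0 pairs.
(E=I, G=Q29): violating pairs (6,7), (6,9) — 2 pairs.

4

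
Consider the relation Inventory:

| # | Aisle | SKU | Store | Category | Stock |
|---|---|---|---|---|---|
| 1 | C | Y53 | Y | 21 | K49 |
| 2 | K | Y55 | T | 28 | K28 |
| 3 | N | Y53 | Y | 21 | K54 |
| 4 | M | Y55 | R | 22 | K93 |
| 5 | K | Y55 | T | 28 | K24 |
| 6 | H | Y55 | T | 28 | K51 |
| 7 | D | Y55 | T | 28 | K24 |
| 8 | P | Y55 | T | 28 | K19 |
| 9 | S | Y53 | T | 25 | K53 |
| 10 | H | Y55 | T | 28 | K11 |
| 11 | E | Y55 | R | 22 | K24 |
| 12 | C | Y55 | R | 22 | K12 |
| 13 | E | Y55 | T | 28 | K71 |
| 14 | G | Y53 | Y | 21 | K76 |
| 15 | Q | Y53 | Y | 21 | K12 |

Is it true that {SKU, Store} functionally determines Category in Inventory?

Yes

(SKU=Y53, Store=Y): rows 1, 3, 14, 15 → Category = 21, 21, 21, 21 ✓
(SKU=Y55, Store=T): rows 2, 5, 6, 7, 8, 10, 13 → Category = 28, 28, 28, 28, 28, 28, 28 ✓
(SKU=Y55, Store=R): rows 4, 11, 12 → Category = 22, 22, 22 ✓
(SKU=Y53, Store=T): row 9 → Category = 25 ✓
Every {SKU, Store} value is associated with a single Category value, so {SKU, Store} → Category holds.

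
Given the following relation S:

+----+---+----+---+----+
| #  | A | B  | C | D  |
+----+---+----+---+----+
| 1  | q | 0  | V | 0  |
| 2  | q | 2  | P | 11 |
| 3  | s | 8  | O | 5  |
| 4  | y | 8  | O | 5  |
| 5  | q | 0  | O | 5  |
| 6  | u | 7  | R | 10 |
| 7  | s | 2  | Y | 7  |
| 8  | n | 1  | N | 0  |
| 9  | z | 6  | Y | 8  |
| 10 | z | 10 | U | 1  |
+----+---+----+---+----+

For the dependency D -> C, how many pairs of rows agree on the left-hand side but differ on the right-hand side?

D=0: violating pairs (1,8) — 1 pair.
D=5: all 3 rows agree on C — 0 pairs.

1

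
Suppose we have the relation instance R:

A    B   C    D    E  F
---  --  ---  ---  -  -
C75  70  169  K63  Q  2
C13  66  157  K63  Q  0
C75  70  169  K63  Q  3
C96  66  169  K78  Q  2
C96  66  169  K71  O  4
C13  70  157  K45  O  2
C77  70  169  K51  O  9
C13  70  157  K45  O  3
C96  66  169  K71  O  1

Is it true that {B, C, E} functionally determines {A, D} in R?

Yes

(B=70, C=169, E=Q): 2 rows → {A,D} = (C75, K63), (C75, K63) ✓
(B=66, C=157, E=Q): 1 row → {A,D} = (C13, K63) ✓
(B=66, C=169, E=Q): 1 row → {A,D} = (C96, K78) ✓
(B=66, C=169, E=O): 2 rows → {A,D} = (C96, K71), (C96, K71) ✓
(B=70, C=157, E=O): 2 rows → {A,D} = (C13, K45), (C13, K45) ✓
(B=70, C=169, E=O): 1 row → {A,D} = (C77, K51) ✓
Every {B, C, E} value is associated with a single {A, D} value, so {B, C, E} → {A, D} holds.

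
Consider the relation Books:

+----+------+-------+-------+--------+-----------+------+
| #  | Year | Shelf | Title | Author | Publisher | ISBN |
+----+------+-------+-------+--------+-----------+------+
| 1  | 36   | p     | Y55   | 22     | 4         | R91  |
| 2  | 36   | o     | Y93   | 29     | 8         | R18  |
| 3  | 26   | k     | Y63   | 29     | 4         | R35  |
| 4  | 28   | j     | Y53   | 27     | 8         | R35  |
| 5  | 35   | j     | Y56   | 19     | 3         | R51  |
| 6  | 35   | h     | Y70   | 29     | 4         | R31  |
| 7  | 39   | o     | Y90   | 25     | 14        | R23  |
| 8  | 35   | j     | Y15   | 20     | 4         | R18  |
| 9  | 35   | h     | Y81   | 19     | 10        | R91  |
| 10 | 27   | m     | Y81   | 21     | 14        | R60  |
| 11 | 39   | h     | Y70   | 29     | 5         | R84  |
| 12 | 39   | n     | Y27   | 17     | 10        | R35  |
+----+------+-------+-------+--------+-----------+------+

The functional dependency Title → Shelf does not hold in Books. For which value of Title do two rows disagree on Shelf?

Y81

Title=Y55: row 1 → Shelf = p ✓
Title=Y93: row 2 → Shelf = o ✓
Title=Y63: row 3 → Shelf = k ✓
Title=Y53: row 4 → Shelf = j ✓
Title=Y56: row 5 → Shelf = j ✓
Title=Y70: rows 6, 11 → Shelf = h, h ✓
Title=Y90: row 7 → Shelf = o ✓
Title=Y15: row 8 → Shelf = j ✓
Title=Y81: rows 9, 10 → Shelf takes values {h, m} — violation
Title=Y27: row 12 → Shelf = n ✓
The only Title value with inconsistent Shelf is Title=Y81.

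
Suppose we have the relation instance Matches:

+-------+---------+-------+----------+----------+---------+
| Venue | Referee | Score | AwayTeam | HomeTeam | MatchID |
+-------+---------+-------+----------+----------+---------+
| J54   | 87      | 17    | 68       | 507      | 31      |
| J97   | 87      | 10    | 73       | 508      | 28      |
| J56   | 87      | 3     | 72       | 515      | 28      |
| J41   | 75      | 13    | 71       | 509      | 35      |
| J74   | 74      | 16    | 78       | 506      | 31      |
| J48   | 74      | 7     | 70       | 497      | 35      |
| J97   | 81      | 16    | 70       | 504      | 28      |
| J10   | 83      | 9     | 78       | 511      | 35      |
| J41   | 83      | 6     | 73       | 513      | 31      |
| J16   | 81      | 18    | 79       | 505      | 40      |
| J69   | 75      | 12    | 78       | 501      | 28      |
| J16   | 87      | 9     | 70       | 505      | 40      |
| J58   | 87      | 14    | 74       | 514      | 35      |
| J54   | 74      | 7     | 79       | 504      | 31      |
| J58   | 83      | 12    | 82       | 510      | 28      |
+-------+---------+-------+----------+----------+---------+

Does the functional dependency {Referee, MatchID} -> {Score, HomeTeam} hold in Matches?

(Referee=87, MatchID=31): 1 row → {Score,HomeTeam} = (17, 507) ✓
(Referee=87, MatchID=28): 2 rows → {Score,HomeTeam} takes values {(10, 508), (3, 515)} — violation
(Referee=75, MatchID=35): 1 row → {Score,HomeTeam} = (13, 509) ✓
(Referee=74, MatchID=31): 2 rows → {Score,HomeTeam} takes values {(16, 506), (7, 504)} — violation
(Referee=74, MatchID=35): 1 row → {Score,HomeTeam} = (7, 497) ✓
(Referee=81, MatchID=28): 1 row → {Score,HomeTeam} = (16, 504) ✓
(Referee=83, MatchID=35): 1 row → {Score,HomeTeam} = (9, 511) ✓
(Referee=83, MatchID=31): 1 row → {Score,HomeTeam} = (6, 513) ✓
(Referee=81, MatchID=40): 1 row → {Score,HomeTeam} = (18, 505) ✓
(Referee=75, MatchID=28): 1 row → {Score,HomeTeam} = (12, 501) ✓
(Referee=87, MatchID=40): 1 row → {Score,HomeTeam} = (9, 505) ✓
(Referee=87, MatchID=35): 1 row → {Score,HomeTeam} = (14, 514) ✓
(Referee=83, MatchID=28): 1 row → {Score,HomeTeam} = (12, 510) ✓
Two rows agree on {Referee, MatchID} but differ on {Score, HomeTeam}, so {Referee, MatchID} -> {Score, HomeTeam} does not hold.

No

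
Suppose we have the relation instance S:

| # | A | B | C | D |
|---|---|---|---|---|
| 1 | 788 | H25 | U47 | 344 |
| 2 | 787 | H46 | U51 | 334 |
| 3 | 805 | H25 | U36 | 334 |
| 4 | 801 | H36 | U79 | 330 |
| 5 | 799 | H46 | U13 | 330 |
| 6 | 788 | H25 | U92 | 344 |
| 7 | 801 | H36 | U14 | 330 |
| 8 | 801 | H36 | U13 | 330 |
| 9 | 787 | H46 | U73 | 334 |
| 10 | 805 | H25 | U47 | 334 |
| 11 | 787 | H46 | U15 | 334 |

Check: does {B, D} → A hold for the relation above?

Yes

(B=H25, D=344): rows 1, 6 → A = 788, 788 ✓
(B=H46, D=334): rows 2, 9, 11 → A = 787, 787, 787 ✓
(B=H25, D=334): rows 3, 10 → A = 805, 805 ✓
(B=H36, D=330): rows 4, 7, 8 → A = 801, 801, 801 ✓
(B=H46, D=330): row 5 → A = 799 ✓
Every {B, D} value is associated with a single A value, so {B, D} → A holds.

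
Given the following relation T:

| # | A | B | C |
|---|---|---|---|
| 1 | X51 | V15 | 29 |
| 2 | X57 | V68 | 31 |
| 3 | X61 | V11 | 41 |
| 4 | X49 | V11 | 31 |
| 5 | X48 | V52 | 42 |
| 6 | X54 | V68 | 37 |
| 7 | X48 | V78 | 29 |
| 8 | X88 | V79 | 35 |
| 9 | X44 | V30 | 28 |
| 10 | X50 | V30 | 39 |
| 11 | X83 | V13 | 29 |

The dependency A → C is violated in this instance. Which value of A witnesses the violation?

X48

A=X51: row 1 → C = 29 ✓
A=X57: row 2 → C = 31 ✓
A=X61: row 3 → C = 41 ✓
A=X49: row 4 → C = 31 ✓
A=X48: rows 5, 7 → C takes values {42, 29} — violation
A=X54: row 6 → C = 37 ✓
A=X88: row 8 → C = 35 ✓
A=X44: row 9 → C = 28 ✓
A=X50: row 10 → C = 39 ✓
A=X83: row 11 → C = 29 ✓
The only A value with inconsistent C is A=X48.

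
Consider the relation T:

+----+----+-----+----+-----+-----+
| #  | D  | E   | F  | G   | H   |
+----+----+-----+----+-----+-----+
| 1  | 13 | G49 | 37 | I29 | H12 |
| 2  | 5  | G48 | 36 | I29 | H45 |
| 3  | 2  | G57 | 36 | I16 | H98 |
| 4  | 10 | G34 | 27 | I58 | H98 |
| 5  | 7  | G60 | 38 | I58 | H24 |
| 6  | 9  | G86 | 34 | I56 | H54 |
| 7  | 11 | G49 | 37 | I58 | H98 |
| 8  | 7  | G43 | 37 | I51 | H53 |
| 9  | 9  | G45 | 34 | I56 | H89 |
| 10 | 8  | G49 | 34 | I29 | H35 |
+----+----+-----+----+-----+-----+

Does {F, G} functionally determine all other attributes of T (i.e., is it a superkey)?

Rows 6 and 9 have the same {F, G} value (F=34, G=I56) but are distinct tuples, so {F, G} does not determine every attribute — not a superkey.

No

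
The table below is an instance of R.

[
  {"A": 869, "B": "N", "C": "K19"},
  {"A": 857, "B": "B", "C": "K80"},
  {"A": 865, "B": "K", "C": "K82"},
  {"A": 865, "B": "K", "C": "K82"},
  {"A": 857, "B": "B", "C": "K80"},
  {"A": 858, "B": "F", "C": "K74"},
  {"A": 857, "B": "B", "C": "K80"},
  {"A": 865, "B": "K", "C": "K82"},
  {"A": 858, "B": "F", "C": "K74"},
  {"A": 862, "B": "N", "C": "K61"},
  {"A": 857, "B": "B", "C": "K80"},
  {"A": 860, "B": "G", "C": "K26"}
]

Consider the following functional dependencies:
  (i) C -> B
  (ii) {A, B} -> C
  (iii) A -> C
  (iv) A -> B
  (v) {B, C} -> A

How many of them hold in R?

5

(i) C -> B: every LHS value maps to a single RHS value — holds.
(ii) {A, B} -> C: every LHS value maps to a single RHS value — holds.
(iii) A -> C: every LHS value maps to a single RHS value — holds.
(iv) A -> B: every LHS value maps to a single RHS value — holds.
(v) {B, C} -> A: every LHS value maps to a single RHS value — holds.
5 of the 5 dependencies hold.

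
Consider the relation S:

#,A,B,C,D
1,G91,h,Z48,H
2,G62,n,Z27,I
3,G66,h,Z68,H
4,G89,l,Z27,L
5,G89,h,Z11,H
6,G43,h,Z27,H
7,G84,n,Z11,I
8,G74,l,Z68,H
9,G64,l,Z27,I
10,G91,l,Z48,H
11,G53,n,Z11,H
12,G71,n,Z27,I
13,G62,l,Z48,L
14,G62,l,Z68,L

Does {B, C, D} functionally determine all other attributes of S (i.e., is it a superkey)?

No

Rows 2 and 12 have the same {B, C, D} value (B=n, C=Z27, D=I) but are distinct tuples, so {B, C, D} does not determine every attribute — not a superkey.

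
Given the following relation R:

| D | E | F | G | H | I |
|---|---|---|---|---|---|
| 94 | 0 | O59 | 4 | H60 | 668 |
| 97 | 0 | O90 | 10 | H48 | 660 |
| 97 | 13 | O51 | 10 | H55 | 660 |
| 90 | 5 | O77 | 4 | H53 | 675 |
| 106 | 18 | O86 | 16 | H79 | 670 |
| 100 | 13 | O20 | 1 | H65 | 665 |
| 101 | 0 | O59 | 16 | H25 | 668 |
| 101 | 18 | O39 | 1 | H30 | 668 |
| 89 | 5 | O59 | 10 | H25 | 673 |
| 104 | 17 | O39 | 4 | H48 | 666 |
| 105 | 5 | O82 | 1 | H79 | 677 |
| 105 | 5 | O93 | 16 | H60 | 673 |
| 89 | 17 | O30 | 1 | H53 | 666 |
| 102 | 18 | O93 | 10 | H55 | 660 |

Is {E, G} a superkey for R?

All 14 rows have distinct {E, G} values, so {E, G} → (all attributes) holds and {E, G} is a superkey.

Yes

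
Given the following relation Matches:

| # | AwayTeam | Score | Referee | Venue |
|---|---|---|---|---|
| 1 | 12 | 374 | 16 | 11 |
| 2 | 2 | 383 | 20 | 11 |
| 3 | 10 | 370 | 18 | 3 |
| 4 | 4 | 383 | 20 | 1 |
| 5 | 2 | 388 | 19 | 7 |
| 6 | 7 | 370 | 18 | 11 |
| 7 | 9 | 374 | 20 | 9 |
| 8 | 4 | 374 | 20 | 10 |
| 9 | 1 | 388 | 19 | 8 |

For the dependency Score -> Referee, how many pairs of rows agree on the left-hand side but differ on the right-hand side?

Score=374: violating pairs (1,7), (1,8) — 2 pairs.
Score=383: all 2 rows agree on Referee — 0 pairs.
Score=370: all 2 rows agree on Referee — 0 pairs.
Score=388: all 2 rows agree on Referee — 0 pairs.

2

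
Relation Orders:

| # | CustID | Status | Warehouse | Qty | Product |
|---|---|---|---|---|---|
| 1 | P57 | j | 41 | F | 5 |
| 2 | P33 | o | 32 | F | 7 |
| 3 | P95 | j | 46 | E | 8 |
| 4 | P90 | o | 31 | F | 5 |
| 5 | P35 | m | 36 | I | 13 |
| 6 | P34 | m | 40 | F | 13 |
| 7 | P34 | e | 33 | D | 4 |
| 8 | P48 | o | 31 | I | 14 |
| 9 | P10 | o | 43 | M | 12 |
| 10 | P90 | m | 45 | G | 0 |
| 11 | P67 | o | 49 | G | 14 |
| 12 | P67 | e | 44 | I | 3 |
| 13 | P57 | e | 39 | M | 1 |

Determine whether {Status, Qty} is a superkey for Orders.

Rows 2 and 4 have the same {Status, Qty} value (Status=o, Qty=F) but are distinct tuples, so {Status, Qty} does not determine every attribute — not a superkey.

No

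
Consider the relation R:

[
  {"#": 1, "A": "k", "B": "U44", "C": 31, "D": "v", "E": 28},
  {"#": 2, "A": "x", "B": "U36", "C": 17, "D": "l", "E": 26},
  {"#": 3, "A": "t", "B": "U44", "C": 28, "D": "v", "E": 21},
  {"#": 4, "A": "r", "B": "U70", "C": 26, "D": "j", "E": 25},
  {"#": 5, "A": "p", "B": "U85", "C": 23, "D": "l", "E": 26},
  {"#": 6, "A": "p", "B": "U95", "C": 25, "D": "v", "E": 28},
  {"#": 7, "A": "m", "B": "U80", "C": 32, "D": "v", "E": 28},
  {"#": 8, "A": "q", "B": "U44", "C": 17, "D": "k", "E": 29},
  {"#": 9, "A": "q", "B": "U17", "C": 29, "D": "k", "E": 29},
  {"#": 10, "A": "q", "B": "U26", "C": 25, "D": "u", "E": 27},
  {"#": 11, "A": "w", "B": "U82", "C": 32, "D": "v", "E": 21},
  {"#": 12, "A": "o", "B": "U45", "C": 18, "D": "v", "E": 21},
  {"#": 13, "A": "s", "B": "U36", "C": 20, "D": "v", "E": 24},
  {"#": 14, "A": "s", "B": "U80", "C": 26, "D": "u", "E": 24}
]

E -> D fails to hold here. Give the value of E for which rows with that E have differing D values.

E=28: rows 1, 6, 7 → D = v, v, v ✓
E=26: rows 2, 5 → D = l, l ✓
E=21: rows 3, 11, 12 → D = v, v, v ✓
E=25: row 4 → D = j ✓
E=29: rows 8, 9 → D = k, k ✓
E=27: row 10 → D = u ✓
E=24: rows 13, 14 → D takes values {v, u} — violation
The only E value with inconsistent D is E=24.

24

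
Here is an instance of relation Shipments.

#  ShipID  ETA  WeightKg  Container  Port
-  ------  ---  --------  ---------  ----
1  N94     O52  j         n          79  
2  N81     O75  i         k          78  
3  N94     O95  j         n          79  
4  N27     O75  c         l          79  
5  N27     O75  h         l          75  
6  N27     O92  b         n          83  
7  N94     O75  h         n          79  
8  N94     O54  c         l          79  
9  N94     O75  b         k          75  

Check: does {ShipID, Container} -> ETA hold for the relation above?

No

(ShipID=N94, Container=n): rows 1, 3, 7 → ETA takes values {O52, O95, O75} — violation
(ShipID=N81, Container=k): row 2 → ETA = O75 ✓
(ShipID=N27, Container=l): rows 4, 5 → ETA = O75, O75 ✓
(ShipID=N27, Container=n): row 6 → ETA = O92 ✓
(ShipID=N94, Container=l): row 8 → ETA = O54 ✓
(ShipID=N94, Container=k): row 9 → ETA = O75 ✓
Two rows agree on {ShipID, Container} but differ on ETA, so {ShipID, Container} -> ETA does not hold.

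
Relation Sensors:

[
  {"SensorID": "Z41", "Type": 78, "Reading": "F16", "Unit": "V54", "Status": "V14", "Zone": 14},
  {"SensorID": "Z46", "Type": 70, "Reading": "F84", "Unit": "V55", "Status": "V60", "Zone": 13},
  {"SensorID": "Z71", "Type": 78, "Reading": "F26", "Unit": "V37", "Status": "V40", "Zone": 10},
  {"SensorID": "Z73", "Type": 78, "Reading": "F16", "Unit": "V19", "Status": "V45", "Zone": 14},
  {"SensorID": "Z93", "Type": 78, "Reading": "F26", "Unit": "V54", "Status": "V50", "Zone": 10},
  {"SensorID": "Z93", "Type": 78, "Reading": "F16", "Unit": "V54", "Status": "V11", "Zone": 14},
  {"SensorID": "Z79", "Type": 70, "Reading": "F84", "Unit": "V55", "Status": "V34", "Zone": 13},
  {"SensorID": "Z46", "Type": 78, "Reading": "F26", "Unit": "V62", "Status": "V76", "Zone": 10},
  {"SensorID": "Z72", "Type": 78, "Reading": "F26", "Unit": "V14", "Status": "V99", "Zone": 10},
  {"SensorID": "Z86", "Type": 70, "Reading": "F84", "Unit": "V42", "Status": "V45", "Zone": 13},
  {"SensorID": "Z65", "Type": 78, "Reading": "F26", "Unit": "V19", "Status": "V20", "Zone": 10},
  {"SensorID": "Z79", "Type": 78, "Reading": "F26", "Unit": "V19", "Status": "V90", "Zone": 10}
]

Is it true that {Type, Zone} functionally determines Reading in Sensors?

Yes

(Type=78, Zone=14): 3 rows → Reading = F16, F16, F16 ✓
(Type=70, Zone=13): 3 rows → Reading = F84, F84, F84 ✓
(Type=78, Zone=10): 6 rows → Reading = F26, F26, F26, F26, F26, F26 ✓
Every {Type, Zone} value is associated with a single Reading value, so {Type, Zone} → Reading holds.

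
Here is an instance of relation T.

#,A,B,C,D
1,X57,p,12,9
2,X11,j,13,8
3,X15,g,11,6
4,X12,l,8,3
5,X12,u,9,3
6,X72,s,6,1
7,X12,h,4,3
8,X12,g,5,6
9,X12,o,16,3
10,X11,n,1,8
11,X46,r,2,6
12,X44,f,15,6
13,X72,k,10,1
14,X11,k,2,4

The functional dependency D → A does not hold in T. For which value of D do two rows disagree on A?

D=9: row 1 → A = X57 ✓
D=8: rows 2, 10 → A = X11, X11 ✓
D=6: rows 3, 8, 11, 12 → A takes values {X15, X12, X46, X44} — violation
D=3: rows 4, 5, 7, 9 → A = X12, X12, X12, X12 ✓
D=1: rows 6, 13 → A = X72, X72 ✓
D=4: row 14 → A = X11 ✓
The only D value with inconsistent A is D=6.

6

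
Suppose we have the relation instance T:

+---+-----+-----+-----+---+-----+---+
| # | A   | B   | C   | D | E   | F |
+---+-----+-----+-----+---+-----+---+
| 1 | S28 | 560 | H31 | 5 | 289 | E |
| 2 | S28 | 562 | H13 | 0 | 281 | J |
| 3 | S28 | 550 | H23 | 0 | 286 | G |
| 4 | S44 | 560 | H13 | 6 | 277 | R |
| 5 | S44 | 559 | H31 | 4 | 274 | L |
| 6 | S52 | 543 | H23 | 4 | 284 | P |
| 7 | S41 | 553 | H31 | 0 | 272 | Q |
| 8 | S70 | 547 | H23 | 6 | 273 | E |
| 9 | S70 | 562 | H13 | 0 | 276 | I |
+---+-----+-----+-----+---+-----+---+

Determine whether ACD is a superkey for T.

All 9 rows have distinct ACD values, so ACD → (all attributes) holds and ACD is a superkey.

Yes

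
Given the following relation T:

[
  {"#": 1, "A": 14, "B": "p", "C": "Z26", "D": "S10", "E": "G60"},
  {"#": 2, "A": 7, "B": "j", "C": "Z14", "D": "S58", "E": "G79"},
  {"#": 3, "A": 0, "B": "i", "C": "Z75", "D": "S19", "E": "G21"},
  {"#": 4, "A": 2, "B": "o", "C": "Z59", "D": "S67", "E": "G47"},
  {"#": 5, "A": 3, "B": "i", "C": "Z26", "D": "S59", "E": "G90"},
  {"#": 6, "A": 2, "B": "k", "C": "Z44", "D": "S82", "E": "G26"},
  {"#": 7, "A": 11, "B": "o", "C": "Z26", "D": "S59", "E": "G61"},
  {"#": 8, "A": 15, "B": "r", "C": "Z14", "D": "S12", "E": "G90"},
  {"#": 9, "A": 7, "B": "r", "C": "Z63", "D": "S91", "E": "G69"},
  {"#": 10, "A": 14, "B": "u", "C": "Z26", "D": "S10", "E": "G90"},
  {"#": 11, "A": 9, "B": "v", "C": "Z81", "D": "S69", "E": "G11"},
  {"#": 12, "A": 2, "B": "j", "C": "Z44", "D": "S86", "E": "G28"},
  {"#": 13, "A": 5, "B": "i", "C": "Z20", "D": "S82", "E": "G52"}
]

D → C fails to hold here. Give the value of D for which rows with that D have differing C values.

S82

D=S10: rows 1, 10 → C = Z26, Z26 ✓
D=S58: row 2 → C = Z14 ✓
D=S19: row 3 → C = Z75 ✓
D=S67: row 4 → C = Z59 ✓
D=S59: rows 5, 7 → C = Z26, Z26 ✓
D=S82: rows 6, 13 → C takes values {Z44, Z20} — violation
D=S12: row 8 → C = Z14 ✓
D=S91: row 9 → C = Z63 ✓
D=S69: row 11 → C = Z81 ✓
D=S86: row 12 → C = Z44 ✓
The only D value with inconsistent C is D=S82.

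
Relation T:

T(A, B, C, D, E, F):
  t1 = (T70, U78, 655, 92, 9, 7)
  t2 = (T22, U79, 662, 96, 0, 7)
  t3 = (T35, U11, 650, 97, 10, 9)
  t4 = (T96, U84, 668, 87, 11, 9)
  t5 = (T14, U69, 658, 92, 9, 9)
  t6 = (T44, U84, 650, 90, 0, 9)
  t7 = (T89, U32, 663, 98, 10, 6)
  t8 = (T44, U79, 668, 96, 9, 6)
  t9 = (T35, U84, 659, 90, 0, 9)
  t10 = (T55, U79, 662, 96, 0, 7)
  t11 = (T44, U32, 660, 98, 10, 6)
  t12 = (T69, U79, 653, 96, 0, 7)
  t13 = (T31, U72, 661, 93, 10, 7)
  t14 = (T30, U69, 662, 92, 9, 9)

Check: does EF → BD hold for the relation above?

Yes

(E=9, F=7): row 1 → {B,D} = (U78, 92) ✓
(E=0, F=7): rows 2, 10, 12 → {B,D} = (U79, 96), (U79, 96), (U79, 96) ✓
(E=10, F=9): row 3 → {B,D} = (U11, 97) ✓
(E=11, F=9): row 4 → {B,D} = (U84, 87) ✓
(E=9, F=9): rows 5, 14 → {B,D} = (U69, 92), (U69, 92) ✓
(E=0, F=9): rows 6, 9 → {B,D} = (U84, 90), (U84, 90) ✓
(E=10, F=6): rows 7, 11 → {B,D} = (U32, 98), (U32, 98) ✓
(E=9, F=6): row 8 → {B,D} = (U79, 96) ✓
(E=10, F=7): row 13 → {B,D} = (U72, 93) ✓
Every EF value is associated with a single BD value, so EF → BD holds.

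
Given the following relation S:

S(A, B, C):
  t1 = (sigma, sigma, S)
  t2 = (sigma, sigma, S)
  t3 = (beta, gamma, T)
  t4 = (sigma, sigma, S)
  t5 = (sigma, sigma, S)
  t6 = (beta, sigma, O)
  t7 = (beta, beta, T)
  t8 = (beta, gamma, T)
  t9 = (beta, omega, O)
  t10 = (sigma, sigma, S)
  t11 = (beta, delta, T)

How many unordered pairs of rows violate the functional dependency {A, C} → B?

(A=sigma, C=S): all 5 rows agree on B — 0 pairs.
(A=beta, C=T): violating pairs (3,7), (3,11), (7,8), (7,11), (8,11) — 5 pairs.
(A=beta, C=O): violating pairs (6,9) — 1 pair.

6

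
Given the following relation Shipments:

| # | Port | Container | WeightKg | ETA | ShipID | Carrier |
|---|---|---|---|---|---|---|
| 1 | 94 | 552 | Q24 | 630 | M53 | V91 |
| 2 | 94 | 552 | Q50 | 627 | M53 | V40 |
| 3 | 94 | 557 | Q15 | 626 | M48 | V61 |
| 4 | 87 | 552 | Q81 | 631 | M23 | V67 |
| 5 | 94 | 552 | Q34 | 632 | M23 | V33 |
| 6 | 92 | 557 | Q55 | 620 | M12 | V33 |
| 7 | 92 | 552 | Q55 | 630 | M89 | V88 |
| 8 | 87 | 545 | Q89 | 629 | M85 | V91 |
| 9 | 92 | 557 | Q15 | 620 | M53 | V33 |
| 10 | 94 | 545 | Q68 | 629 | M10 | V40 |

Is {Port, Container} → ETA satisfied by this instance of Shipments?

(Port=94, Container=552): rows 1, 2, 5 → ETA takes values {630, 627, 632} — violation
(Port=94, Container=557): row 3 → ETA = 626 ✓
(Port=87, Container=552): row 4 → ETA = 631 ✓
(Port=92, Container=557): rows 6, 9 → ETA = 620, 620 ✓
(Port=92, Container=552): row 7 → ETA = 630 ✓
(Port=87, Container=545): row 8 → ETA = 629 ✓
(Port=94, Container=545): row 10 → ETA = 629 ✓
Two rows agree on {Port, Container} but differ on ETA, so {Port, Container} → ETA does not hold.

No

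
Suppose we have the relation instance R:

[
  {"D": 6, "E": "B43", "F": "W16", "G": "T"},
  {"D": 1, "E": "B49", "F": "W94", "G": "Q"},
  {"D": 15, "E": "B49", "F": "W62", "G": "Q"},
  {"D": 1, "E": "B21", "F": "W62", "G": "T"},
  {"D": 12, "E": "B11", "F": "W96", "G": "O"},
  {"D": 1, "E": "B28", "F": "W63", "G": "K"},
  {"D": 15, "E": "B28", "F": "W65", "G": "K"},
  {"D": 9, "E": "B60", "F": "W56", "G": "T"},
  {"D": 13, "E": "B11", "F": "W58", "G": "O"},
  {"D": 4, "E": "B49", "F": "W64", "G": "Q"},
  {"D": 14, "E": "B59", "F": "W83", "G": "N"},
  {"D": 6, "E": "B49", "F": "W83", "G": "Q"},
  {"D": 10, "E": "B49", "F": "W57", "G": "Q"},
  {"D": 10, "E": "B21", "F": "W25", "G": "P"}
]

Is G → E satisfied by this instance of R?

No

G=T: 3 rows → E takes values {B43, B21, B60} — violation
G=Q: 5 rows → E = B49, B49, B49, B49, B49 ✓
G=O: 2 rows → E = B11, B11 ✓
G=K: 2 rows → E = B28, B28 ✓
G=N: 1 row → E = B59 ✓
G=P: 1 row → E = B21 ✓
Two rows agree on G but differ on E, so G → E does not hold.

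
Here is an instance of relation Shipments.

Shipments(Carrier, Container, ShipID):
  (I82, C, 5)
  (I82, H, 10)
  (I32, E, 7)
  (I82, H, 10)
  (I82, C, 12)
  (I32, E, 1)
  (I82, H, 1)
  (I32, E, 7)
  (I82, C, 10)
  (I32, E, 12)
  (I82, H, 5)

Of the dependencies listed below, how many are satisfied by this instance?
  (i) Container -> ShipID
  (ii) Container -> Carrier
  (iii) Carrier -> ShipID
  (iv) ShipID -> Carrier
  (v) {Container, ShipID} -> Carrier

(i) Container -> ShipID: Container=C: 3 rows → ShipID takes values {5, 12, 10} — violation; Container=H: 4 rows → ShipID takes values {10, 1, 5} — violation; Container=E: 4 rows → ShipID takes values {7, 1, 12} — violation — fails.
(ii) Container -> Carrier: every LHS value maps to a single RHS value — holds.
(iii) Carrier -> ShipID: Carrier=I82: 7 rows → ShipID takes values {5, 10, 12, 1} — violation; Carrier=I32: 4 rows → ShipID takes values {7, 1, 12} — violation — fails.
(iv) ShipID -> Carrier: ShipID=12: 2 rows → Carrier takes values {I82, I32} — violation; ShipID=1: 2 rows → Carrier takes values {I32, I82} — violation — fails.
(v) {Container, ShipID} -> Carrier: every LHS value maps to a single RHS value — holds.
2 of the 5 dependencies hold.

2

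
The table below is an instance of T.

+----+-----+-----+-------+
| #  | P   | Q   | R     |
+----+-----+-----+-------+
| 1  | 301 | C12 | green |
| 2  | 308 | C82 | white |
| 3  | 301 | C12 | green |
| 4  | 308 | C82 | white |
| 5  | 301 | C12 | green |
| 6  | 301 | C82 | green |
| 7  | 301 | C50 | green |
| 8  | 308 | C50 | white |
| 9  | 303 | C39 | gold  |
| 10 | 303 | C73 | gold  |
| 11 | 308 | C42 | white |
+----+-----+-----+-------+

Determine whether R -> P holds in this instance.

Yes

R=green: rows 1, 3, 5, 6, 7 → P = 301, 301, 301, 301, 301 ✓
R=white: rows 2, 4, 8, 11 → P = 308, 308, 308, 308 ✓
R=gold: rows 9, 10 → P = 303, 303 ✓
Every R value is associated with a single P value, so R -> P holds.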